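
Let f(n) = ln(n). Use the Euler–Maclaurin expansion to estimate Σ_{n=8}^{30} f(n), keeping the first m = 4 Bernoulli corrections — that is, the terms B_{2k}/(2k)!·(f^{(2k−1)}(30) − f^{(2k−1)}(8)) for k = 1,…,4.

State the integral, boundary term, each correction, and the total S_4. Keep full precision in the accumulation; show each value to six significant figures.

S_4 ≈ 66.1331

The integral term ∫_8^30 ln(x) dx = 63.4004.
Boundary: ½(f(8) + f(30)) = ½(2.07944 + 3.40120) = 2.74032.
So far: 66.1407.
Order-1 term: 1/12 · (0.0333333 − 0.125000) = -0.00763889.
After k=1: 66.1331.
Order-2 term: −1/720 · (7.40741e-05 − 0.00390625) = 5.32247e-06.
After k=2: 66.1331.
Order-3 term: 1/30240 · (9.87654e-07 − 0.000732422) = -2.41876e-08.
After k=3: 66.1331.
Order-4 term: −1/1209600 · (3.29218e-08 − 0.000343323) = 2.83804e-10.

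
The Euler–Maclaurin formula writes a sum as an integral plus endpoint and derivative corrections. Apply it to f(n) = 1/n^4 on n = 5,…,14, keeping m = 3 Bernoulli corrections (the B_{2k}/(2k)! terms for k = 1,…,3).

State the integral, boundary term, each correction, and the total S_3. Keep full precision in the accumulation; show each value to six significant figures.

The integral term ∫_5^14 1/x^4 dx = 0.00254519.
½[f(5) + f(14)] = ½[0.00160000 + 2.60308e-05] = 0.000813015.
Running total after boundary: 0.00335820.
k=1: B_{2}/(2)! × [f^{(1)}(14) − f^{(1)}(5)] = 1/12 × (-7.43738e-06 − (-0.00128000)) = 0.000106047.
Partial sum through k=1: 0.00346425.
k=2: B_{4}/(4)! × [f^{(3)}(14) − f^{(3)}(5)] = −1/720 × (-1.13837e-06 − (-0.00153600)) = -2.13175e-06.
Partial sum through k=2: 0.00346212.
k=3: B_{6}/(6)! × [f^{(5)}(14) − f^{(5)}(5)] = 1/30240 × (-3.25250e-07 − (-0.00344064)) = 1.13767e-07.

S_3 ≈ 0.00346223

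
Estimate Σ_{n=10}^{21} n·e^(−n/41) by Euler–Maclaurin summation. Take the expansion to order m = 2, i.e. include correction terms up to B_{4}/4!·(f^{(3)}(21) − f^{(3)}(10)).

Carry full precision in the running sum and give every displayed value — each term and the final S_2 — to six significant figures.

Integral: ∫_10^21 x·e^(−x/41) dx = 115.320.
Endpoint term: (f(10) + f(21))/2 = (7.83564 + 12.5828)/2 = 10.2092.
So far: 125.529.
Order-1 term: 1/12 · (0.292282 − 0.592451) = -0.0250140.
Running total after k=1: 125.504.
Order-2 term: −1/720 · (0.000886758 − 0.00128470) = 5.52696e-07.

S_2 ≈ 125.504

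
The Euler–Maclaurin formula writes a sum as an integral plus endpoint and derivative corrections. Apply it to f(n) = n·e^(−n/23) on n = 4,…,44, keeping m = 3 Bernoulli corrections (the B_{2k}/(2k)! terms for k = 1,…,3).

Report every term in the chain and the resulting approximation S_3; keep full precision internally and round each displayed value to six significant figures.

S_3 ≈ 299.231

The integral term ∫_4^44 x·e^(−x/23) dx = 294.371.
Endpoint term: (f(4) + f(44))/2 = (3.36148 + 6.49574)/2 = 4.92861.
Integral + boundary = 299.300.
Order-1 term: 1/12 · (-0.134793 − 0.694219) = -0.0690843.
Running total after k=1: 299.231.
Order-2 term: −1/720 · (0.000303342 − 0.00448952) = 5.81414e-06.
Running total after k=2: 299.231.
Order-3 term: 1/30240 · (1.62853e-06 − 1.44929e-05) = -4.25408e-10.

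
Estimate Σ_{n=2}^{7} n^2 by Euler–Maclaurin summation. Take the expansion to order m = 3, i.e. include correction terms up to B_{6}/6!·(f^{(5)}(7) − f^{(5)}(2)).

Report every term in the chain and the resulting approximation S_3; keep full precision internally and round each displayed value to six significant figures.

S_3 ≈ 139.000

The integral term ∫_2^7 x^2 dx = 111.667.
½[f(2) + f(7)] = ½[4.00000 + 49.0000] = 26.5000.
So far: 138.167.
Order-1 term: 1/12 · (14.0000 − 4.00000) = 0.833333.
Partial sum through k=1: 139.000.
Order-2 term: −1/720 · (0.00000 − 0.00000) = 0.00000.
Partial sum through k=2: 139.000.
Order-3 term: 1/30240 · (0.00000 − 0.00000) = 0.00000.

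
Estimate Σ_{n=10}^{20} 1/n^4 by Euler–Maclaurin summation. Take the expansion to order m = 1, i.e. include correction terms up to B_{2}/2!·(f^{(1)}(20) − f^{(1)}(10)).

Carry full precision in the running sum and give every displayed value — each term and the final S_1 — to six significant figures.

S_1 ≈ 0.000348021

The integral term ∫_10^20 1/x^4 dx = 0.000291667.
Boundary: ½(f(10) + f(20)) = ½(0.000100000 + 6.25000e-06) = 5.31250e-05.
So far: 0.000344792.
Order-1 term: 1/12 · (-1.25000e-06 − (-4.00000e-05)) = 3.22917e-06.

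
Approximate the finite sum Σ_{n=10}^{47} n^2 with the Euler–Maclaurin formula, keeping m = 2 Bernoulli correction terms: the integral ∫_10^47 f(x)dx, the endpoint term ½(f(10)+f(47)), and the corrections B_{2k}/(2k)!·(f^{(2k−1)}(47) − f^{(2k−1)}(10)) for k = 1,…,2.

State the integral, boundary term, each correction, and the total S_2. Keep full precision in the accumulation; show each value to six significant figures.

S_2 ≈ 35435.0

Integral: ∫_10^47 x^2 dx = 34274.3.
Endpoint term: (f(10) + f(47))/2 = (100.000 + 2209.00)/2 = 1154.50.
Running total after boundary: 35428.8.
Correction k=1: B_{2}/2! · (f^{(1)}(47) − f^{(1)}(10)) = 1/12 · (94.0000 − 20.0000) = 6.16667.
Partial sum through k=1: 35435.0.
Correction k=2: B_{4}/4! · (f^{(3)}(47) − f^{(3)}(10)) = −1/720 · (0.00000 − 0.00000) = 0.00000.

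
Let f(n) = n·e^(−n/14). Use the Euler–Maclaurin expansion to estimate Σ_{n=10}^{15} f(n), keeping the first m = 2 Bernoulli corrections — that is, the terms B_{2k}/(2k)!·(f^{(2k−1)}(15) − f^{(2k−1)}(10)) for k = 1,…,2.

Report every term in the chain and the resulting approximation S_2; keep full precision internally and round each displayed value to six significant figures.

Integral: ∫_10^15 x·e^(−x/14) dx = 25.4233.
Endpoint term: (f(10) + f(15))/2 = (4.89542 + 5.13778)/2 = 5.01660.
Integral + boundary = 30.4399.
Correction k=1: B_{2}/2! · (f^{(1)}(15) − f^{(1)}(10)) = 1/12 · (-0.0244656 − 0.139869) = -0.0136946.
After k=1: 30.4262.
Correction k=2: B_{4}/4! · (f^{(3)}(15) − f^{(3)}(10)) = −1/720 · (0.00337027 − 0.00570894) = 3.24816e-06.

S_2 ≈ 30.4263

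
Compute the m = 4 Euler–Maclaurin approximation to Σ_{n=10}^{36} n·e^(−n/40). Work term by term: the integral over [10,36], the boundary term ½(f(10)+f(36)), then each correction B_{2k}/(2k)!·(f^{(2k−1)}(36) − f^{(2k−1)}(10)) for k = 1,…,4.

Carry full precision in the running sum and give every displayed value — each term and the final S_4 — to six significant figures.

∫_10^36 x·e^(−x/40) dx evaluates to 321.630.
Endpoint term: (f(10) + f(36))/2 = (7.78801 + 14.6365)/2 = 11.2123.
Integral + boundary = 332.842.
k=1: B_{2}/(2)! × [f^{(1)}(36) − f^{(1)}(10)] = 1/12 × (0.0406570 − 0.584101) = -0.0452870.
Partial sum through k=1: 332.797.
k=2: B_{4}/(4)! × [f^{(3)}(36) − f^{(3)}(10)] = −1/720 × (0.000533623 − 0.00133856) = 1.11797e-06.
Partial sum through k=2: 332.797.
k=3: B_{6}/(6)! × [f^{(5)}(36) − f^{(5)}(10)] = 1/30240 × (6.51147e-07 − 1.44504e-06) = -2.62531e-11.
Partial sum through k=3: 332.797.
k=4: B_{8}/(8)! × [f^{(7)}(36) − f^{(7)}(10)] = −1/1209600 × (6.05487e-10 − 1.28342e-09) = 5.60464e-16.

S_4 ≈ 332.797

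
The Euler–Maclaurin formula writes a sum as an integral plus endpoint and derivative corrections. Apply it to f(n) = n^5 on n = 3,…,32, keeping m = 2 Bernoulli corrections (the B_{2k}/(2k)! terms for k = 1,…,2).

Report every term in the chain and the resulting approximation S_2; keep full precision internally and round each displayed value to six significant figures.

S_2 ≈ 1.96171e+08

∫_3^32 x^5 dx evaluates to 1.78957e+08.
½[f(3) + f(32)] = ½[243.000 + 3.35544e+07] = 1.67773e+07.
So far: 1.95734e+08.
Correction k=1: B_{2}/2! · (f^{(1)}(32) − f^{(1)}(3)) = 1/12 · (5.24288e+06 − 405.000) = 436873.
After k=1: 1.96171e+08.
Correction k=2: B_{4}/4! · (f^{(3)}(32) − f^{(3)}(3)) = −1/720 · (61440.0 − 540.000) = -84.5833.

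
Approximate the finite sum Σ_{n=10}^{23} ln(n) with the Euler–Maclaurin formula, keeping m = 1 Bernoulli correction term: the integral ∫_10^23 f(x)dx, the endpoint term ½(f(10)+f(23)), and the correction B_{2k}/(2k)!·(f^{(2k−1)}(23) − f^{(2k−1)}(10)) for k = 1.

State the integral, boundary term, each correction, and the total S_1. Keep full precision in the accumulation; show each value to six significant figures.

S_1 ≈ 38.8048

The integral term ∫_10^23 ln(x) dx = 36.0905.
Boundary: ½(f(10) + f(23)) = ½(2.30259 + 3.13549) = 2.71904.
Running total after boundary: 38.8096.
k=1: B_{2}/(2)! × [f^{(1)}(23) − f^{(1)}(10)] = 1/12 × (0.0434783 − 0.100000) = -0.00471014.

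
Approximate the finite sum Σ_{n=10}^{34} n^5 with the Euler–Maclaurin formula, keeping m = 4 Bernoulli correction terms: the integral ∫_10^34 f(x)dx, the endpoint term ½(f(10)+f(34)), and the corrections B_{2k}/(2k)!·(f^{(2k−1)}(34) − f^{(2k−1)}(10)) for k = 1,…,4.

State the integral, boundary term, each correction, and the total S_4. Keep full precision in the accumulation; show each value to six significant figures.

Integral: ∫_10^34 x^5 dx = 2.57301e+08.
Boundary: ½(f(10) + f(34)) = ½(100000 + 4.54354e+07) = 2.27677e+07.
So far: 2.80068e+08.
k=1: B_{2}/(2)! × [f^{(1)}(34) − f^{(1)}(10)] = 1/12 × (6.68168e+06 − 50000.0) = 552640.
Partial sum through k=1: 2.80621e+08.
k=2: B_{4}/(4)! × [f^{(3)}(34) − f^{(3)}(10)] = −1/720 × (69360.0 − 6000.00) = -88.0000.
Partial sum through k=2: 2.80621e+08.
k=3: B_{6}/(6)! × [f^{(5)}(34) − f^{(5)}(10)] = 1/30240 × (120.000 − 120.000) = 0.00000.
Partial sum through k=3: 2.80621e+08.
k=4: B_{8}/(8)! × [f^{(7)}(34) − f^{(7)}(10)] = −1/1209600 × (0.00000 − 0.00000) = 0.00000.

S_4 ≈ 2.80621e+08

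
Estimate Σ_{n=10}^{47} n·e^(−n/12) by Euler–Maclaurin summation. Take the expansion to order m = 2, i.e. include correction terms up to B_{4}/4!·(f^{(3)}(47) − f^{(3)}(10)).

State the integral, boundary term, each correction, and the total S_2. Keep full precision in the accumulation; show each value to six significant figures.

Integral: ∫_10^47 x·e^(−x/12) dx = 100.640.
Endpoint term: (f(10) + f(47))/2 = (4.34598 + 0.935645)/2 = 2.64081.
Integral + boundary = 103.280.
Order-1 term: 1/12 · (-0.0580631 − 0.0724330) = -0.0108747.
After k=1: 103.269.
Order-2 term: −1/720 · (-0.000126725 − 0.00653909) = 9.25808e-06.

S_2 ≈ 103.269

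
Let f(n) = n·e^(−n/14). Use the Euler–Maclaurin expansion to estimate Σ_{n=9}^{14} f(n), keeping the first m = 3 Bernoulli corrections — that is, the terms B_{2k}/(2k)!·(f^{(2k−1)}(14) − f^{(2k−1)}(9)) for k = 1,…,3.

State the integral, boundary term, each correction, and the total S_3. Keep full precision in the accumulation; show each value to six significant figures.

∫_9^14 x·e^(−x/14) dx evaluates to 25.0950.
½[f(9) + f(14)] = ½[4.73209 + 5.15031] = 4.94120.
Integral + boundary = 30.0362.
k=1: B_{2}/(2)! × [f^{(1)}(14) − f^{(1)}(9)] = 1/12 × (0.00000 − 0.187781) = -0.0156485.
Partial sum through k=1: 30.0206.
k=2: B_{4}/(4)! × [f^{(3)}(14) − f^{(3)}(9)] = −1/720 × (0.00375387 − 0.00632325) = 3.56858e-06.
Partial sum through k=2: 30.0206.
k=3: B_{6}/(6)! × [f^{(5)}(14) − f^{(5)}(9)] = 1/30240 × (3.83048e-05 − 5.96349e-05) = -7.05359e-10.

S_3 ≈ 30.0206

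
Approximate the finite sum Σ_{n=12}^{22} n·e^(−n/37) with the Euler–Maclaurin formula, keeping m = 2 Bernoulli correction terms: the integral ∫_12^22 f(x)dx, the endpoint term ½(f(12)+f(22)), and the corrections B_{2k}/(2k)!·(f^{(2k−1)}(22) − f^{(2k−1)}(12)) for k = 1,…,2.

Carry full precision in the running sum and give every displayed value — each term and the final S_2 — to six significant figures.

S_2 ≈ 116.664

The integral term ∫_12^22 x·e^(−x/37) dx = 106.278.
Boundary: ½(f(12) + f(22)) = ½(8.67619 + 12.1393) = 10.4077.
Running total after boundary: 116.686.
Correction k=1: B_{2}/2! · (f^{(1)}(22) − f^{(1)}(12)) = 1/12 · (0.223697 − 0.488524) = -0.0220689.
Running total after k=1: 116.664.
Correction k=2: B_{4}/4! · (f^{(3)}(22) − f^{(3)}(12)) = −1/720 · (0.000969518 − 0.00141312) = 6.16109e-07.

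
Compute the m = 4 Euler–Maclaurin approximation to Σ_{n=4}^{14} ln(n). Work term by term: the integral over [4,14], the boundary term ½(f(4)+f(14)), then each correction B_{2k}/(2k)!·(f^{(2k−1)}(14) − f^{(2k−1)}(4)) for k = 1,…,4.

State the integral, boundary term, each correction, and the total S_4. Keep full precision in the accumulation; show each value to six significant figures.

Integral: ∫_4^14 ln(x) dx = 21.4016.
Endpoint term: (f(4) + f(14))/2 = (1.38629 + 2.63906)/2 = 2.01268.
So far: 23.4143.
Order-1 term: 1/12 · (0.0714286 − 0.250000) = -0.0148810.
After k=1: 23.3994.
Order-2 term: −1/720 · (0.000728863 − 0.0312500) = 4.23905e-05.
After k=2: 23.3995.
Order-3 term: 1/30240 · (4.46243e-05 − 0.0234375) = -7.73574e-07.
After k=3: 23.3995.
Order-4 term: −1/1209600 · (6.83024e-06 − 0.0439453) = 3.63248e-08.

S_4 ≈ 23.3995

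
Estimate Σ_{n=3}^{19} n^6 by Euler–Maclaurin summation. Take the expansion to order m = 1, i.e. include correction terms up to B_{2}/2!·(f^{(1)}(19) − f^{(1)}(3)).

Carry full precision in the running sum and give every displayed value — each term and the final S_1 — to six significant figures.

The integral term ∫_3^19 x^6 dx = 1.27696e+08.
Endpoint term: (f(3) + f(19))/2 = (729.000 + 4.70459e+07)/2 = 2.35233e+07.
So far: 1.51219e+08.
k=1: B_{2}/(2)! × [f^{(1)}(19) − f^{(1)}(3)] = 1/12 × (1.48566e+07 − 1458.00) = 1.23793e+06.

S_1 ≈ 1.52457e+08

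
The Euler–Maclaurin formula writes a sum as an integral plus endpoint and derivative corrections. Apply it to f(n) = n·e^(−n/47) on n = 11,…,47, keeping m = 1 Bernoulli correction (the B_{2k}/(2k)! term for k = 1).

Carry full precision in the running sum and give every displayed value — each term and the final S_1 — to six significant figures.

Integral: ∫_11^47 x·e^(−x/47) dx = 531.869.
Boundary: ½(f(11) + f(47)) = ½(8.70461 + 17.2903) = 12.9975.
Integral + boundary = 544.867.
k=1: B_{2}/(2)! × [f^{(1)}(47) − f^{(1)}(11)] = 1/12 × (0.00000 − 0.606124) = -0.0505103.

S_1 ≈ 544.816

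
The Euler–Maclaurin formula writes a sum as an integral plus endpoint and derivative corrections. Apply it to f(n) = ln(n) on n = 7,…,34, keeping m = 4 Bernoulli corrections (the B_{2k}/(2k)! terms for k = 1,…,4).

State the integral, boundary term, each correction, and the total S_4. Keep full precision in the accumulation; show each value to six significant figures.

S_4 ≈ 82.0016

The integral term ∫_7^34 ln(x) dx = 79.2749.
Boundary: ½(f(7) + f(34)) = ½(1.94591 + 3.52636) = 2.73614.
Running total after boundary: 82.0110.
k=1: B_{2}/(2)! × [f^{(1)}(34) − f^{(1)}(7)] = 1/12 × (0.0294118 − 0.142857) = -0.00945378.
Running total after k=1: 82.0016.
k=2: B_{4}/(4)! × [f^{(3)}(34) − f^{(3)}(7)] = −1/720 × (5.08854e-05 − 0.00583090) = 8.02780e-06.
Running total after k=2: 82.0016.
k=3: B_{6}/(6)! × [f^{(5)}(34) − f^{(5)}(7)] = 1/30240 × (5.28222e-07 − 0.00142798) = -4.72040e-08.
Running total after k=3: 82.0016.
k=4: B_{8}/(8)! × [f^{(7)}(34) − f^{(7)}(7)] = −1/1209600 × (1.37082e-08 − 0.000874271) = 7.22766e-10.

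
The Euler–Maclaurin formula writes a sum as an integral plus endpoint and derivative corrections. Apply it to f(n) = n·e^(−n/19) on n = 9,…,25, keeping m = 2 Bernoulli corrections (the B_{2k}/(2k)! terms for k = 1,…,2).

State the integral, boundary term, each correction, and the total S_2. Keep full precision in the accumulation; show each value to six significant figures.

S_2 ≈ 113.132

Integral: ∫_9^25 x·e^(−x/19) dx = 107.011.
Boundary: ½(f(9) + f(25)) = ½(5.60433 + 6.70656) = 6.15545.
Running total after boundary: 113.166.
k=1: B_{2}/(2)! × [f^{(1)}(25) − f^{(1)}(9)] = 1/12 × (-0.0847145 − 0.327739) = -0.0343711.
Partial sum through k=1: 113.132.
k=2: B_{4}/(4)! × [f^{(3)}(25) − f^{(3)}(9)] = −1/720 × (0.00125155 − 0.00435775) = 4.31416e-06.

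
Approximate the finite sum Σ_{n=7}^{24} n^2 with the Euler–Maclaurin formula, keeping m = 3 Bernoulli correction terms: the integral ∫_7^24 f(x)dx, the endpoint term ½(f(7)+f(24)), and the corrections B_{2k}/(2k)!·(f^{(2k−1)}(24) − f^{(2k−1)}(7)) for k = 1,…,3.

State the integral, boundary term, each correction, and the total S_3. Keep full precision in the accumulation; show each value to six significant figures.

S_3 ≈ 4809.00

Integral: ∫_7^24 x^2 dx = 4493.67.
½[f(7) + f(24)] = ½[49.0000 + 576.000] = 312.500.
So far: 4806.17.
k=1: B_{2}/(2)! × [f^{(1)}(24) − f^{(1)}(7)] = 1/12 × (48.0000 − 14.0000) = 2.83333.
Partial sum through k=1: 4809.00.
k=2: B_{4}/(4)! × [f^{(3)}(24) − f^{(3)}(7)] = −1/720 × (0.00000 − 0.00000) = 0.00000.
Partial sum through k=2: 4809.00.
k=3: B_{6}/(6)! × [f^{(5)}(24) − f^{(5)}(7)] = 1/30240 × (0.00000 − 0.00000) = 0.00000.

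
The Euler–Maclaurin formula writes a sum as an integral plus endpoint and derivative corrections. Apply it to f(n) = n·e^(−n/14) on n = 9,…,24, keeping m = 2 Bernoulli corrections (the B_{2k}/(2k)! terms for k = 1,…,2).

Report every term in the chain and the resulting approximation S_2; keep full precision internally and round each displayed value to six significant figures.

S_2 ≈ 77.9954

∫_9^24 x·e^(−x/14) dx evaluates to 73.4946.
½[f(9) + f(24)] = ½[4.73209 + 4.32222] = 4.52715.
Running total after boundary: 78.0218.
Order-1 term: 1/12 · (-0.128637 − 0.187781) = -0.0263682.
After k=1: 77.9954.
Order-2 term: −1/720 · (0.00118136 − 0.00632325) = 7.14151e-06.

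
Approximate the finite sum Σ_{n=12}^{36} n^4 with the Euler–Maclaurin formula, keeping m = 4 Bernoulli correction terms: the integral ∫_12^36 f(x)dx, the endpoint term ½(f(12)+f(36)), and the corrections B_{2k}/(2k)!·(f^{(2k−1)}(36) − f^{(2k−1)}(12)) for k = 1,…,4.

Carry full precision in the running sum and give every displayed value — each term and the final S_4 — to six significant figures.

S_4 ≈ 1.29086e+07

∫_12^36 x^4 dx evaluates to 1.20435e+07.
Boundary: ½(f(12) + f(36)) = ½(20736.0 + 1.67962e+06) = 850176.
Integral + boundary = 1.28936e+07.
Correction k=1: B_{2}/2! · (f^{(1)}(36) − f^{(1)}(12)) = 1/12 · (186624 − 6912.00) = 14976.0.
Running total after k=1: 1.29086e+07.
Correction k=2: B_{4}/4! · (f^{(3)}(36) − f^{(3)}(12)) = −1/720 · (864.000 − 288.000) = -0.800000.
Running total after k=2: 1.29086e+07.
Correction k=3: B_{6}/6! · (f^{(5)}(36) − f^{(5)}(12)) = 1/30240 · (0.00000 − 0.00000) = 0.00000.
Running total after k=3: 1.29086e+07.
Correction k=4: B_{8}/8! · (f^{(7)}(36) − f^{(7)}(12)) = −1/1209600 · (0.00000 − 0.00000) = 0.00000.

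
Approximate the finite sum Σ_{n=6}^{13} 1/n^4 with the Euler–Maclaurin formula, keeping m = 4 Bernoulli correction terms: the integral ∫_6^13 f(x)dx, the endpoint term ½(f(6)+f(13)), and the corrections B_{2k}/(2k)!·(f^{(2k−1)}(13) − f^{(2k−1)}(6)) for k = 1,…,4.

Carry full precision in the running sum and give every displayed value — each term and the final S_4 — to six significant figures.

S_4 ≈ 0.00183619

The integral term ∫_6^13 1/x^4 dx = 0.00139149.
Endpoint term: (f(6) + f(13))/2 = (0.000771605 + 3.50128e-05)/2 = 0.000403309.
So far: 0.00179480.
Correction k=1: B_{2}/2! · (f^{(1)}(13) − f^{(1)}(6)) = 1/12 · (-1.07732e-05 − (-0.000514403)) = 4.19692e-05.
Running total after k=1: 0.00183677.
Correction k=2: B_{4}/4! · (f^{(3)}(13) − f^{(3)}(6)) = −1/720 · (-1.91240e-06 − (-0.000428669)) = -5.92718e-07.
Running total after k=2: 0.00183617.
Correction k=3: B_{6}/6! · (f^{(5)}(13) − f^{(5)}(6)) = 1/30240 · (-6.33693e-07 − (-0.000666819)) = 2.20299e-08.
Running total after k=3: 0.00183620.
Correction k=4: B_{8}/8! · (f^{(7)}(13) − f^{(7)}(6)) = −1/1209600 · (-3.37470e-07 − (-0.00166705)) = -1.37790e-09.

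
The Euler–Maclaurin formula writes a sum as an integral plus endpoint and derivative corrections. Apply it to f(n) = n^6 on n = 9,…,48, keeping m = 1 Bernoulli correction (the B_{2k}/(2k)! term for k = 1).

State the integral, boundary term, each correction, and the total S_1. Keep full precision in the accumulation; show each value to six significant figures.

Integral: ∫_9^48 x^6 dx = 8.38662e+10.
½[f(9) + f(48)] = ½[531441 + 1.22306e+10] = 6.11556e+09.
So far: 8.99818e+10.
Order-1 term: 1/12 · (1.52882e+09 − 354294) = 1.27372e+08.

S_1 ≈ 9.01092e+10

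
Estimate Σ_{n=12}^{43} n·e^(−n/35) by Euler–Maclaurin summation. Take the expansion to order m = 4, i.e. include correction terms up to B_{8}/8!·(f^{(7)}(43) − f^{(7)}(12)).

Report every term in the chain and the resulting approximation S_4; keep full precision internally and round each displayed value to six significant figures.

Integral: ∫_12^43 x·e^(−x/35) dx = 368.422.
½[f(12) + f(43)] = ½[8.51688 + 12.5865] = 10.5517.
So far: 378.974.
Order-1 term: 1/12 · (-0.0669052 − 0.466400) = -0.0444421.
Partial sum through k=1: 378.929.
Order-2 term: −1/720 · (0.000423278 − 0.00153949) = 1.55030e-06.
Partial sum through k=2: 378.929.
Order-3 term: 1/30240 · (7.35651e-07 − 2.20265e-06) = -4.85120e-11.
Partial sum through k=3: 378.929.
Order-4 term: −1/1209600 · (9.18995e-10 − 2.57027e-09) = 1.36514e-15.

S_4 ≈ 378.929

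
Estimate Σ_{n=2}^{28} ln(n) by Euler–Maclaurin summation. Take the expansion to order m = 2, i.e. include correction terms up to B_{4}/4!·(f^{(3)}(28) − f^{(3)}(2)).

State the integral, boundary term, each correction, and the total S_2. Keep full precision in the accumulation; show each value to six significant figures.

S_2 ≈ 67.8898

The integral term ∫_2^28 ln(x) dx = 65.9154.
Endpoint term: (f(2) + f(28))/2 = (0.693147 + 3.33220)/2 = 2.01268.
Running total after boundary: 67.9281.
Correction k=1: B_{2}/2! · (f^{(1)}(28) − f^{(1)}(2)) = 1/12 · (0.0357143 − 0.500000) = -0.0386905.
Partial sum through k=1: 67.8894.
Correction k=2: B_{4}/4! · (f^{(3)}(28) − f^{(3)}(2)) = −1/720 · (9.11079e-05 − 0.250000) = 0.000347096.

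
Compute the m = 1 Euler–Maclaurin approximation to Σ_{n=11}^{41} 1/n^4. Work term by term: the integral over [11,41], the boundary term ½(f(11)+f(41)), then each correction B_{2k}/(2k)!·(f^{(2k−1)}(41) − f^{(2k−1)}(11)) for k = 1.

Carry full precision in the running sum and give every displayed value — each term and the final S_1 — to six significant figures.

Integral: ∫_11^41 1/x^4 dx = 0.000245602.
Boundary: ½(f(11) + f(41)) = ½(6.83013e-05 + 3.53887e-07) = 3.43276e-05.
So far: 0.000279929.
Correction k=1: B_{2}/2! · (f^{(1)}(41) − f^{(1)}(11)) = 1/12 · (-3.45256e-08 − (-2.48369e-05)) = 2.06686e-06.

S_1 ≈ 0.000281996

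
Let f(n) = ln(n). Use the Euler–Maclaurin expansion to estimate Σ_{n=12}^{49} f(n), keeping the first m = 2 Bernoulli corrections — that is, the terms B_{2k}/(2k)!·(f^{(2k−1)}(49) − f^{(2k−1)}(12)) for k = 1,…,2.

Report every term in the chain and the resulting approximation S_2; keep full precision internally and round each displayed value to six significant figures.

Integral: ∫_12^49 ln(x) dx = 123.880.
Boundary: ½(f(12) + f(49)) = ½(2.48491 + 3.89182) = 3.18836.
So far: 127.069.
Correction k=1: B_{2}/2! · (f^{(1)}(49) − f^{(1)}(12)) = 1/12 · (0.0204082 − 0.0833333) = -0.00524376.
After k=1: 127.063.
Correction k=2: B_{4}/4! · (f^{(3)}(49) − f^{(3)}(12)) = −1/720 · (1.69997e-05 − 0.00115741) = 1.58390e-06.

S_2 ≈ 127.063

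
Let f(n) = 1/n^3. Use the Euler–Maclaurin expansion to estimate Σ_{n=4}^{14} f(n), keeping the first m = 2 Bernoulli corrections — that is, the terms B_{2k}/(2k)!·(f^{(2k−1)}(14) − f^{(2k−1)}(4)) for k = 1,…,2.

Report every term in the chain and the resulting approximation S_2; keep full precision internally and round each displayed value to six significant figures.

S_2 ≈ 0.0376434

Integral: ∫_4^14 1/x^3 dx = 0.0286990.
Endpoint term: (f(4) + f(14))/2 = (0.0156250 + 0.000364431)/2 = 0.00799472.
Running total after boundary: 0.0366937.
Order-1 term: 1/12 · (-7.80925e-05 − (-0.0117188)) = 0.000970055.
Partial sum through k=1: 0.0376638.
Order-2 term: −1/720 · (-7.96862e-06 − (-0.0146484)) = -2.03340e-05.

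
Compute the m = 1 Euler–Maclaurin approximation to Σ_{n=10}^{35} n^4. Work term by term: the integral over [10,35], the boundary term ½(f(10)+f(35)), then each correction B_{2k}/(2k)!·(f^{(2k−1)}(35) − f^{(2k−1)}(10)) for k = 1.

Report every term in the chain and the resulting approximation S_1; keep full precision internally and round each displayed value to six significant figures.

S_1 ≈ 1.12536e+07

The integral term ∫_10^35 x^4 dx = 1.04844e+07.
Boundary: ½(f(10) + f(35)) = ½(10000.0 + 1.50062e+06) = 755312.
Running total after boundary: 1.12397e+07.
Order-1 term: 1/12 · (171500 − 4000.00) = 13958.3.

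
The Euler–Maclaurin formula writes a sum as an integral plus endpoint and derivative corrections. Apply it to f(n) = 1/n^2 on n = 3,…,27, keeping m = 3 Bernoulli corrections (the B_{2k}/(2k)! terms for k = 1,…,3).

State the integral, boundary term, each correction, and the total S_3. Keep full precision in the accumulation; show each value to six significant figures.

Integral: ∫_3^27 1/x^2 dx = 0.296296.
Endpoint term: (f(3) + f(27))/2 = (0.111111 + 0.00137174)/2 = 0.0562414.
Running total after boundary: 0.352538.
k=1: B_{2}/(2)! × [f^{(1)}(27) − f^{(1)}(3)] = 1/12 × (-0.000101611 − (-0.0740741)) = 0.00616437.
Running total after k=1: 0.358702.
k=2: B_{4}/(4)! × [f^{(3)}(27) − f^{(3)}(3)] = −1/720 × (-1.67260e-06 − (-0.0987654)) = -0.000137172.
Running total after k=2: 0.358565.
k=3: B_{6}/(6)! × [f^{(5)}(27) − f^{(5)}(3)] = 1/30240 × (-6.88313e-08 − (-0.329218)) = 1.08868e-05.

S_3 ≈ 0.358576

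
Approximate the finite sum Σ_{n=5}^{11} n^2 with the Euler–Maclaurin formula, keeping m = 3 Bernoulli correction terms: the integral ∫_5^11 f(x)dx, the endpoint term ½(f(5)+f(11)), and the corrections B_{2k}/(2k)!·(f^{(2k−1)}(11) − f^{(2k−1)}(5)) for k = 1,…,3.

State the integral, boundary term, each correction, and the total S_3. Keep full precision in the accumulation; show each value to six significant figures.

Integral: ∫_5^11 x^2 dx = 402.000.
Boundary: ½(f(5) + f(11)) = ½(25.0000 + 121.000) = 73.0000.
Integral + boundary = 475.000.
Correction k=1: B_{2}/2! · (f^{(1)}(11) − f^{(1)}(5)) = 1/12 · (22.0000 − 10.0000) = 1.00000.
Running total after k=1: 476.000.
Correction k=2: B_{4}/4! · (f^{(3)}(11) − f^{(3)}(5)) = −1/720 · (0.00000 − 0.00000) = 0.00000.
Running total after k=2: 476.000.
Correction k=3: B_{6}/6! · (f^{(5)}(11) − f^{(5)}(5)) = 1/30240 · (0.00000 − 0.00000) = 0.00000.

S_3 ≈ 476.000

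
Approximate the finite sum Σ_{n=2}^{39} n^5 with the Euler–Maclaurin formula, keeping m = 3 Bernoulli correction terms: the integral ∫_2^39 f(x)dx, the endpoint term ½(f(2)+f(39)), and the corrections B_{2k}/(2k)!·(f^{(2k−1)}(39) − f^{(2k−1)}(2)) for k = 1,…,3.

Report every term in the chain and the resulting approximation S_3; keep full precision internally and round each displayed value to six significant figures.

∫_2^39 x^5 dx evaluates to 5.86457e+08.
½[f(2) + f(39)] = ½[32.0000 + 9.02242e+07] = 4.51121e+07.
Integral + boundary = 6.31569e+08.
k=1: B_{2}/(2)! × [f^{(1)}(39) − f^{(1)}(2)] = 1/12 × (1.15672e+07 − 80.0000) = 963927.
After k=1: 6.32533e+08.
k=2: B_{4}/(4)! × [f^{(3)}(39) − f^{(3)}(2)] = −1/720 × (91260.0 − 240.000) = -126.417.
After k=2: 6.32533e+08.
k=3: B_{6}/(6)! × [f^{(5)}(39) − f^{(5)}(2)] = 1/30240 × (120.000 − 120.000) = 0.00000.

S_3 ≈ 6.32533e+08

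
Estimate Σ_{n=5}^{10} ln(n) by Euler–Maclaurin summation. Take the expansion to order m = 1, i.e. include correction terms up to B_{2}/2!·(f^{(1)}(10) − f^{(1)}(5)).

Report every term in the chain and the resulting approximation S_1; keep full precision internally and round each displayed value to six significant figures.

∫_5^10 ln(x) dx evaluates to 9.97866.
Boundary: ½(f(5) + f(10)) = ½(1.60944 + 2.30259) = 1.95601.
Running total after boundary: 11.9347.
Correction k=1: B_{2}/2! · (f^{(1)}(10) − f^{(1)}(5)) = 1/12 · (0.100000 − 0.200000) = -0.00833333.

S_1 ≈ 11.9263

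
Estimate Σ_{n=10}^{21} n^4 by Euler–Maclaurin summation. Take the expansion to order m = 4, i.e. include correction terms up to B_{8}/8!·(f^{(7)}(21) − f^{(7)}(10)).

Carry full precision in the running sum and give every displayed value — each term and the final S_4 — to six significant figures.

∫_10^21 x^4 dx evaluates to 796820.
Endpoint term: (f(10) + f(21))/2 = (10000.0 + 194481)/2 = 102240.
Integral + boundary = 899061.
k=1: B_{2}/(2)! × [f^{(1)}(21) − f^{(1)}(10)] = 1/12 × (37044.0 − 4000.00) = 2753.67.
Partial sum through k=1: 901814.
k=2: B_{4}/(4)! × [f^{(3)}(21) − f^{(3)}(10)] = −1/720 × (504.000 − 240.000) = -0.366667.
Partial sum through k=2: 901814.
k=3: B_{6}/(6)! × [f^{(5)}(21) − f^{(5)}(10)] = 1/30240 × (0.00000 − 0.00000) = 0.00000.
Partial sum through k=3: 901814.
k=4: B_{8}/(8)! × [f^{(7)}(21) − f^{(7)}(10)] = −1/1209600 × (0.00000 − 0.00000) = 0.00000.

S_4 ≈ 901814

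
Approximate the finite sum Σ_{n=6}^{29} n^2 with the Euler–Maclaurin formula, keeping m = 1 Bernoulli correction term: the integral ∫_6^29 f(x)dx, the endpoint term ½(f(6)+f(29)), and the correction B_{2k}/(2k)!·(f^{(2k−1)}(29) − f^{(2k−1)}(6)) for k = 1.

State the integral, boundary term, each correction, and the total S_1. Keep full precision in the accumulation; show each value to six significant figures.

S_1 ≈ 8500.00

∫_6^29 x^2 dx evaluates to 8057.67.
Endpoint term: (f(6) + f(29))/2 = (36.0000 + 841.000)/2 = 438.500.
Running total after boundary: 8496.17.
Correction k=1: B_{2}/2! · (f^{(1)}(29) − f^{(1)}(6)) = 1/12 · (58.0000 − 12.0000) = 3.83333.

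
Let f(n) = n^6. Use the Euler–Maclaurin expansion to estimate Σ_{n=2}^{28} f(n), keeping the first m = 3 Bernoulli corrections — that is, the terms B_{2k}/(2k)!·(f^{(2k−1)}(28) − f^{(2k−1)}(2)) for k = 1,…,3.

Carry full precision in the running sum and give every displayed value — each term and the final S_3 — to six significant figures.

The integral term ∫_2^28 x^6 dx = 1.92756e+09.
Boundary: ½(f(2) + f(28)) = ½(64.0000 + 4.81890e+08) = 2.40945e+08.
Integral + boundary = 2.16851e+09.
Order-1 term: 1/12 · (1.03262e+08 − 192.000) = 8.60517e+06.
Running total after k=1: 2.17711e+09.
Order-2 term: −1/720 · (2.63424e+06 − 960.000) = -3657.33.
Running total after k=2: 2.17711e+09.
Order-3 term: 1/30240 · (20160.0 − 1440.00) = 0.619048.

S_3 ≈ 2.17711e+09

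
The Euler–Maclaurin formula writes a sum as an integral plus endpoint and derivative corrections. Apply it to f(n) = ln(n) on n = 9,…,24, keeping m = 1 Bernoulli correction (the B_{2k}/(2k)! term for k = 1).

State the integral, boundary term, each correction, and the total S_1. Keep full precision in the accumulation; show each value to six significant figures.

The integral term ∫_9^24 ln(x) dx = 41.4983.
Boundary: ½(f(9) + f(24)) = ½(2.19722 + 3.17805) = 2.68764.
Running total after boundary: 44.1859.
k=1: B_{2}/(2)! × [f^{(1)}(24) − f^{(1)}(9)] = 1/12 × (0.0416667 − 0.111111) = -0.00578704.

S_1 ≈ 44.1801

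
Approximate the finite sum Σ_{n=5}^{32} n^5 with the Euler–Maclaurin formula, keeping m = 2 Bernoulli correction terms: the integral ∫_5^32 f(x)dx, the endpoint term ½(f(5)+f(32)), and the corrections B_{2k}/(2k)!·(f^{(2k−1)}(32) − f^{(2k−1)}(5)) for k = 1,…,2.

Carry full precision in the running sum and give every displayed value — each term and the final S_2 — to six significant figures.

∫_5^32 x^5 dx evaluates to 1.78954e+08.
Endpoint term: (f(5) + f(32))/2 = (3125.00 + 3.35544e+07)/2 = 1.67788e+07.
Integral + boundary = 1.95733e+08.
Correction k=1: B_{2}/2! · (f^{(1)}(32) − f^{(1)}(5)) = 1/12 · (5.24288e+06 − 3125.00) = 436646.
Running total after k=1: 1.96170e+08.
Correction k=2: B_{4}/4! · (f^{(3)}(32) − f^{(3)}(5)) = −1/720 · (61440.0 − 1500.00) = -83.2500.

S_2 ≈ 1.96170e+08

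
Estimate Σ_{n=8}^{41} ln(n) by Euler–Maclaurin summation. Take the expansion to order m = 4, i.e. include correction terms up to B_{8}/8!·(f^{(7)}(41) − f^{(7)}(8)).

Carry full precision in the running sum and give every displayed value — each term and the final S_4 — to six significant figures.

∫_8^41 ln(x) dx evaluates to 102.621.
Boundary: ½(f(8) + f(41)) = ½(2.07944 + 3.71357) = 2.89651.
Running total after boundary: 105.517.
k=1: B_{2}/(2)! × [f^{(1)}(41) − f^{(1)}(8)] = 1/12 × (0.0243902 − 0.125000) = -0.00838415.
Running total after k=1: 105.509.
k=2: B_{4}/(4)! × [f^{(3)}(41) − f^{(3)}(8)] = −1/720 × (2.90187e-05 − 0.00390625) = 5.38504e-06.
Running total after k=2: 105.509.
k=3: B_{6}/(6)! × [f^{(5)}(41) − f^{(5)}(8)] = 1/30240 × (2.07153e-07 − 0.000732422) = -2.42134e-08.
Running total after k=3: 105.509.
k=4: B_{8}/(8)! × [f^{(7)}(41) − f^{(7)}(8)] = −1/1209600 × (3.69697e-09 − 0.000343323) = 2.83829e-10.

S_4 ≈ 105.509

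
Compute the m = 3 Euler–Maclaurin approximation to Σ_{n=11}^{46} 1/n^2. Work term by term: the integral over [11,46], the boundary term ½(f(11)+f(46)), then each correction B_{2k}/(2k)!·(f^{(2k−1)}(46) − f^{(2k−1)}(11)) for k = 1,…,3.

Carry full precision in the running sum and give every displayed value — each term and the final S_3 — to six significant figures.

S_3 ≈ 0.0736618

The integral term ∫_11^46 1/x^2 dx = 0.0691700.
Endpoint term: (f(11) + f(46))/2 = (0.00826446 + 0.000472590)/2 = 0.00436853.
Integral + boundary = 0.0735385.
k=1: B_{2}/(2)! × [f^{(1)}(46) − f^{(1)}(11)] = 1/12 × (-2.05474e-05 − (-0.00150263)) = 0.000123507.
Partial sum through k=1: 0.0736620.
k=2: B_{4}/(4)! × [f^{(3)}(46) − f^{(3)}(11)] = −1/720 × (-1.16526e-07 − (-0.000149021)) = -2.06812e-07.
Partial sum through k=2: 0.0736618.
k=3: B_{6}/(6)! × [f^{(5)}(46) − f^{(5)}(11)] = 1/30240 × (-1.65207e-09 − (-3.69474e-05)) = 1.22175e-09.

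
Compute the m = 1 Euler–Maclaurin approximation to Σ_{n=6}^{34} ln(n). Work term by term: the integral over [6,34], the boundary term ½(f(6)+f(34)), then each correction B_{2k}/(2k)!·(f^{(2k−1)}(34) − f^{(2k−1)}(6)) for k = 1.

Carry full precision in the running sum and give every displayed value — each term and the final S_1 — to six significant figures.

S_1 ≈ 83.7933

The integral term ∫_6^34 ln(x) dx = 81.1457.
Endpoint term: (f(6) + f(34))/2 = (1.79176 + 3.52636)/2 = 2.65906.
So far: 83.8048.
Order-1 term: 1/12 · (0.0294118 − 0.166667) = -0.0114379.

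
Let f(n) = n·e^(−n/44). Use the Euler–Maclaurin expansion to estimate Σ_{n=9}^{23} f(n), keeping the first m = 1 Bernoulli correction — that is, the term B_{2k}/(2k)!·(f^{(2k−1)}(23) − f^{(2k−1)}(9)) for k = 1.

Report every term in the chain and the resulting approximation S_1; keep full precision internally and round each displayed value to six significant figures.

The integral term ∫_9^23 x·e^(−x/44) dx = 152.748.
Boundary: ½(f(9) + f(23)) = ½(7.33516 + 13.6367) = 10.4859.
So far: 163.234.
Order-1 term: 1/12 · (0.282976 − 0.648310) = -0.0304445.

S_1 ≈ 163.204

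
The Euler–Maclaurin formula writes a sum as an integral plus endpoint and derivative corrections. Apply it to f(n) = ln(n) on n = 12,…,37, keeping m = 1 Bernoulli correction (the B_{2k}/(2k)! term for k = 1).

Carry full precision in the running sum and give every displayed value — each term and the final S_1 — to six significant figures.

S_1 ≈ 81.8283

The integral term ∫_12^37 ln(x) dx = 78.7851.
½[f(12) + f(37)] = ½[2.48491 + 3.61092] = 3.04791.
Integral + boundary = 81.8330.
Correction k=1: B_{2}/2! · (f^{(1)}(37) − f^{(1)}(12)) = 1/12 · (0.0270270 − 0.0833333) = -0.00469219.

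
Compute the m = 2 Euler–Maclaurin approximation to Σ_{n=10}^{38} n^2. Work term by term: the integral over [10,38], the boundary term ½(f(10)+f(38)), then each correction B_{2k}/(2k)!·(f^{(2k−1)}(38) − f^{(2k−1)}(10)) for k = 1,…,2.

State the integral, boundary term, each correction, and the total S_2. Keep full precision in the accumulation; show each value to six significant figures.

S_2 ≈ 18734.0

Integral: ∫_10^38 x^2 dx = 17957.3.
Boundary: ½(f(10) + f(38)) = ½(100.000 + 1444.00) = 772.000.
So far: 18729.3.
Order-1 term: 1/12 · (76.0000 − 20.0000) = 4.66667.
Partial sum through k=1: 18734.0.
Order-2 term: −1/720 · (0.00000 − 0.00000) = 0.00000.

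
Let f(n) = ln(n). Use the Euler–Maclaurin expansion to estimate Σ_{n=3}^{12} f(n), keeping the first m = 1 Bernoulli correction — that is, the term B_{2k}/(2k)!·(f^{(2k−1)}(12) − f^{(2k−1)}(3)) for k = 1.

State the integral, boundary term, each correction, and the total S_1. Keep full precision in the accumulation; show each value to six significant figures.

S_1 ≈ 19.2940

Integral: ∫_3^12 ln(x) dx = 17.5230.
Boundary: ½(f(3) + f(12)) = ½(1.09861 + 2.48491) = 1.79176.
So far: 19.3148.
Order-1 term: 1/12 · (0.0833333 − 0.333333) = -0.0208333.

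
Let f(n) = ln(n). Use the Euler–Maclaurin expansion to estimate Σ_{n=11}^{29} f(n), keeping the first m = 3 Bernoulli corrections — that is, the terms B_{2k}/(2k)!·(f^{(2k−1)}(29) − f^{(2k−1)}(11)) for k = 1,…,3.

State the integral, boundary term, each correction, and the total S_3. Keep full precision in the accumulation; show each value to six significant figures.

Integral: ∫_11^29 ln(x) dx = 53.2747.
Boundary: ½(f(11) + f(29)) = ½(2.39790 + 3.36730) = 2.88260.
Integral + boundary = 56.1573.
Correction k=1: B_{2}/2! · (f^{(1)}(29) − f^{(1)}(11)) = 1/12 · (0.0344828 − 0.0909091) = -0.00470219.
After k=1: 56.1526.
Correction k=2: B_{4}/4! · (f^{(3)}(29) − f^{(3)}(11)) = −1/720 · (8.20042e-05 − 0.00150263) = 1.97309e-06.
After k=2: 56.1526.
Correction k=3: B_{6}/6! · (f^{(5)}(29) − f^{(5)}(11)) = 1/30240 · (1.17010e-06 − 0.000149021) = -4.88925e-09.

S_3 ≈ 56.1526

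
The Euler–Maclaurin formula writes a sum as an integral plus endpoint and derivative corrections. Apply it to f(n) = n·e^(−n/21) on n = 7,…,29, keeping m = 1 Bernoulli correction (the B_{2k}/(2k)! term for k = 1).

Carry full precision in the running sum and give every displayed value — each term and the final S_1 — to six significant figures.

∫_7^29 x·e^(−x/21) dx evaluates to 157.414.
Boundary: ½(f(7) + f(29)) = ½(5.01572 + 7.28883) = 6.15228.
Running total after boundary: 163.567.
k=1: B_{2}/(2)! × [f^{(1)}(29) − f^{(1)}(7)] = 1/12 × (-0.0957482 − 0.477688) = -0.0477863.

S_1 ≈ 163.519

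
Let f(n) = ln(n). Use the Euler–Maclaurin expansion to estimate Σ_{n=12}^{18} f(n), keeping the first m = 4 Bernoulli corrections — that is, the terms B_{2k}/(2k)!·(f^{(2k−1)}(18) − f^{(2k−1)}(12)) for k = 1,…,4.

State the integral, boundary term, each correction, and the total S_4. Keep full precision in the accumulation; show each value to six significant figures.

S_4 ≈ 18.8931

∫_12^18 ln(x) dx evaluates to 16.2078.
Endpoint term: (f(12) + f(18))/2 = (2.48491 + 2.89037)/2 = 2.68764.
So far: 18.8955.
k=1: B_{2}/(2)! × [f^{(1)}(18) − f^{(1)}(12)] = 1/12 × (0.0555556 − 0.0833333) = -0.00231481.
After k=1: 18.8931.
k=2: B_{4}/(4)! × [f^{(3)}(18) − f^{(3)}(12)] = −1/720 × (0.000342936 − 0.00115741) = 1.13121e-06.
After k=2: 18.8931.
k=3: B_{6}/(6)! × [f^{(5)}(18) − f^{(5)}(12)] = 1/30240 × (1.27013e-05 − 9.64506e-05) = -2.76949e-09.
After k=3: 18.8931.
k=4: B_{8}/(8)! × [f^{(7)}(18) − f^{(7)}(12)] = −1/1209600 × (1.17605e-06 − 2.00939e-05) = 1.56397e-11.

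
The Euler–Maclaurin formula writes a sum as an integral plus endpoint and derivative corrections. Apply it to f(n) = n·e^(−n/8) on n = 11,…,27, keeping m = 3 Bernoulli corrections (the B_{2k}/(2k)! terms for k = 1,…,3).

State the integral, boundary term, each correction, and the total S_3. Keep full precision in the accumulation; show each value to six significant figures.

S_3 ≈ 30.7042

∫_11^27 x·e^(−x/8) dx evaluates to 28.8505.
Boundary: ½(f(11) + f(27)) = ½(2.78124 + 0.923889) = 1.85256.
So far: 30.7031.
Order-1 term: 1/12 · (-0.0812680 − (-0.0948148)) = 0.00112890.
Partial sum through k=1: 30.7042.
Order-2 term: −1/720 · (-0.000200497 − 0.00641976) = 9.19479e-06.
Partial sum through k=2: 30.7042.
Order-3 term: 1/30240 · (1.35753e-05 − 0.000223766) = -6.95073e-09.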